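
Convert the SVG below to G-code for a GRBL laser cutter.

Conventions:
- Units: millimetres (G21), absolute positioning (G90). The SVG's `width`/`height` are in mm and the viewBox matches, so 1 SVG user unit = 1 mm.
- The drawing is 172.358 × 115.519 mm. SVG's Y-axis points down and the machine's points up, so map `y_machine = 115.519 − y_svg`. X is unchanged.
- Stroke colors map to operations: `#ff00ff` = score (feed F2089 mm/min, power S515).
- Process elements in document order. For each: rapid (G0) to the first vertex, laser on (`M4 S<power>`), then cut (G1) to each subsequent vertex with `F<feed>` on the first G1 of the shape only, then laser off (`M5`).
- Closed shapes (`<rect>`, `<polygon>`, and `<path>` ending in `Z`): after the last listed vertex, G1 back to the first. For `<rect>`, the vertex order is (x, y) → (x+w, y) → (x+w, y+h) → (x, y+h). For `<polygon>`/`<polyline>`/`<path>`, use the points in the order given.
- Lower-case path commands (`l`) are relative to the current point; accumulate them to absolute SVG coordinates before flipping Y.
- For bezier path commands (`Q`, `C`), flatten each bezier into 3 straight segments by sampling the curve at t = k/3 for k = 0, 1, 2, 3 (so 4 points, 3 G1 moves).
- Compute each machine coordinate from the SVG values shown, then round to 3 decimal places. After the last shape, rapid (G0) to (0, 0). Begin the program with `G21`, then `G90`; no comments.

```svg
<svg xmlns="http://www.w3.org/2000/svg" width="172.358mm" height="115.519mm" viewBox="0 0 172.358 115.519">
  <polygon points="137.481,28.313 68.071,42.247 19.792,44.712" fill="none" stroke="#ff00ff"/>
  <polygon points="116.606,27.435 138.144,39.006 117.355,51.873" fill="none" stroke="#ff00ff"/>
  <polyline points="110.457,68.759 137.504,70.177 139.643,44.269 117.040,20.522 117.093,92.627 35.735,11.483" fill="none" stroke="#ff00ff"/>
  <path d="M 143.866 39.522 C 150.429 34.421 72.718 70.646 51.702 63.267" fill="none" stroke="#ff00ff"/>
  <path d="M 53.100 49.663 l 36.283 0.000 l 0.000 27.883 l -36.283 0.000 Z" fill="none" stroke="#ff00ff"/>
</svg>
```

G21
G90
G0 X137.481 Y87.206
M4 S515
G1 X68.071 Y73.272 F2089
G1 X19.792 Y70.807
G1 X137.481 Y87.206
M5
G0 X116.606 Y88.084
M4 S515
G1 X138.144 Y76.513 F2089
G1 X117.355 Y63.646
G1 X116.606 Y88.084
M5
G0 X110.457 Y46.760
M4 S515
G1 X137.504 Y45.342 F2089
G1 X139.643 Y71.250
G1 X117.040 Y94.997
G1 X117.093 Y22.892
G1 X35.735 Y104.036
M5
G0 X143.866 Y75.997
M4 S515
G1 X127.559 Y70.468 F2089
G1 X86.395 Y56.262
G1 X51.702 Y52.252
M5
G0 X53.100 Y65.856
M4 S515
G1 X89.383 Y65.856 F2089
G1 X89.383 Y37.973
G1 X53.100 Y37.973
G1 X53.100 Y65.856
M5
G0 X0.000 Y0.000

1 u = 1 mm; y_m = 115.519 − y.

[1] `<polygon>` closed polygon, #ff00ff→score S515 F2089: (137.481,87.206) → (68.071,73.272) → (19.792,70.807) → (137.481,87.206) (closed)

[2] `<polygon>` regular polygon, #ff00ff→score S515 F2089: (116.606,88.084) → (138.144,76.513) → (117.355,63.646) → (116.606,88.084) (closed)

[3] `<polyline>` open polyline, #ff00ff→score S515 F2089: (110.457,46.760) → (137.504,45.342) → (139.643,71.250) → (117.040,94.997) → (117.093,22.892) → (35.735,104.036)

[4] `<path>` cubic bezier, #ff00ff→score S515 F2089: (143.866,75.997) → (127.559,70.468) → (86.395,56.262) → (51.702,52.252)

[5] `<path>` rectangle, #ff00ff→score S515 F2089: (53.100,65.856) → (89.383,65.856) → (89.383,37.973) → (53.100,37.973) → (53.100,65.856) (closed)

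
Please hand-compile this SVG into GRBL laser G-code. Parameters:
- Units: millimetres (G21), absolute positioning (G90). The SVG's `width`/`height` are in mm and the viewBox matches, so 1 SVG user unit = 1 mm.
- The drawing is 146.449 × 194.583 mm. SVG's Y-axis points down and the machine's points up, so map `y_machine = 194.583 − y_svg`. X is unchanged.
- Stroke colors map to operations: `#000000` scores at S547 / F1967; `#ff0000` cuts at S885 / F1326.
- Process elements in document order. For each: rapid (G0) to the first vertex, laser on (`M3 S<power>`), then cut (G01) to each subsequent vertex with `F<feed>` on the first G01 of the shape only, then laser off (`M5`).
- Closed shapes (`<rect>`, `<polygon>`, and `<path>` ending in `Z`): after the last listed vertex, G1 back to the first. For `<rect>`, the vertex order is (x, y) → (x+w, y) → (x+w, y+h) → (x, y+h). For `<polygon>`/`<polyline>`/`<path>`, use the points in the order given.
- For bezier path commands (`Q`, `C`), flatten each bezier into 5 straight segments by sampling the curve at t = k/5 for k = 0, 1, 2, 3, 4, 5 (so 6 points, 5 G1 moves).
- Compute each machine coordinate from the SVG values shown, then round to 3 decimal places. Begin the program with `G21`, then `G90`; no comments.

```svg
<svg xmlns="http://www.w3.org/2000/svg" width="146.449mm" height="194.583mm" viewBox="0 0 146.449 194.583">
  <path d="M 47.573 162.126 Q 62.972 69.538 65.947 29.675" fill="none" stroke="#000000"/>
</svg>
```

Since the viewBox matches the mm dimensions, user units are millimetres directly. The only transform is the Y-flip y_m = 194.583 − y_svg.

Shape 1 is a quadratic bezier drawn with `<path>`. Its stroke #000000 means score at S547, F1967. After flipping Y the toolpath is (47.573,32.457) → (53.236,67.383) → (57.904,98.091) → (61.579,124.582) → (64.260,146.854) → (65.947,164.908).

G21
G90
G0 X47.573 Y32.457
M3 S547
G01 X53.236 Y67.383 F1967
G01 X57.904 Y98.091
G01 X61.579 Y124.582
G01 X64.260 Y146.854
G01 X65.947 Y164.908
M5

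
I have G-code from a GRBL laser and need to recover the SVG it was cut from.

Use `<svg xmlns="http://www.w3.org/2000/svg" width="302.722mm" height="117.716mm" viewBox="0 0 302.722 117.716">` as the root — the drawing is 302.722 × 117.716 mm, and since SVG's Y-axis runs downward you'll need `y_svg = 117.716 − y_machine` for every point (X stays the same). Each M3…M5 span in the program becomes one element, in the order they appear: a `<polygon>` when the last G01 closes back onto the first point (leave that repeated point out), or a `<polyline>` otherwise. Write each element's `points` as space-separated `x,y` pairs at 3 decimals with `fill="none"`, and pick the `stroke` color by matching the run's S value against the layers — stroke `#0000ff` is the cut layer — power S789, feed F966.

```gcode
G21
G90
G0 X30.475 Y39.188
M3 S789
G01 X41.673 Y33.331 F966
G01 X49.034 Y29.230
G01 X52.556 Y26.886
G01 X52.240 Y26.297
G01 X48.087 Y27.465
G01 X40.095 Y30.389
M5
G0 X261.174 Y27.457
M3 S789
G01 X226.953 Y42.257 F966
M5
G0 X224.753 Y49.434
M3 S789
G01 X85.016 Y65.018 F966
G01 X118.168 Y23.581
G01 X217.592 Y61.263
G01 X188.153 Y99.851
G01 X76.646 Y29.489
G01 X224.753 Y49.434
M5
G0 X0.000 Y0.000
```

<svg xmlns="http://www.w3.org/2000/svg" width="302.722mm" height="117.716mm" viewBox="0 0 302.722 117.716">
  <polyline points="30.475,78.528 41.673,84.385 49.034,88.486 52.556,90.830 52.240,91.419 48.087,90.251 40.095,87.327" fill="none" stroke="#0000ff"/>
  <polyline points="261.174,90.259 226.953,75.459" fill="none" stroke="#0000ff"/>
  <polygon points="224.753,68.282 85.016,52.698 118.168,94.135 217.592,56.453 188.153,17.865 76.646,88.227" fill="none" stroke="#0000ff"/>
</svg>

Machine Y-up, SVG Y-down with viewBox height 117.716, so y_svg = 117.716 − y_machine; X carries over. Every run uses S789, so all elements get stroke `#0000ff` (cut).

Run 1: The run is open, so emit a `<polyline>` with points (Y-flipped): 30.475,78.528 41.673,84.385 49.034,88.486 52.556,90.830 52.240,91.419 48.087,90.251 40.095,87.327.

Run 2: The run is open, so emit a `<polyline>` with points (Y-flipped): 261.174,90.259 226.953,75.459.

Run 3: The run returns to its start, so emit a `<polygon>` with points (Y-flipped): 224.753,68.282 85.016,52.698 118.168,94.135 217.592,56.453 188.153,17.865 76.646,88.227.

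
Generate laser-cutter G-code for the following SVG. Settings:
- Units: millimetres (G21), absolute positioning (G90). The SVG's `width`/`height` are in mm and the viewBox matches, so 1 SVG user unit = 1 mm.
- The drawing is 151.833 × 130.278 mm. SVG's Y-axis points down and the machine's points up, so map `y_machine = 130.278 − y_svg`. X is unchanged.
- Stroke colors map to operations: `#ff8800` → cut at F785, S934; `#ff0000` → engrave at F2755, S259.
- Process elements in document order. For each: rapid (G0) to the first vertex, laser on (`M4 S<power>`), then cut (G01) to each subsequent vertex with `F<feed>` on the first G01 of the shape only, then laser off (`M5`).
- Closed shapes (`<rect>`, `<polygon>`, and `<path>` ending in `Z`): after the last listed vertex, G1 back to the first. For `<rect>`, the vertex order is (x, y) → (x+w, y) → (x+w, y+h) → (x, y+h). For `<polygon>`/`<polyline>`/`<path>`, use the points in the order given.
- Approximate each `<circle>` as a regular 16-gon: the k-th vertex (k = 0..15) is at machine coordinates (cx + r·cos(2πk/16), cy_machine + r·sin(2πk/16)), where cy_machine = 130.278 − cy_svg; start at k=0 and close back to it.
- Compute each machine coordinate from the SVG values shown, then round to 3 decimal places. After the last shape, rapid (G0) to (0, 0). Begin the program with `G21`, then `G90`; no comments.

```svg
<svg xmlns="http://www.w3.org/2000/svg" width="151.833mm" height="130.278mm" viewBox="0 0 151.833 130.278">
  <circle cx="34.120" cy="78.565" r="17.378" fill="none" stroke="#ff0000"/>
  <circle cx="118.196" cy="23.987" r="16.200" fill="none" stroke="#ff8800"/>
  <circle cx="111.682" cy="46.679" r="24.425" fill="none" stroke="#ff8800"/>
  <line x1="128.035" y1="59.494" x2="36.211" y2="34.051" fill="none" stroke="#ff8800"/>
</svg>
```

Since the viewBox matches the mm dimensions, user units are millimetres directly. The only transform is the Y-flip y_m = 130.278 − y_svg.

Shape 1 is a circle drawn with `<circle>`. Its stroke #ff0000 means engrave at S259, F2755. After flipping Y the toolpath is (51.498,51.713) → (50.175,58.363) → (46.408,64.001) → (40.770,67.768) → (34.120,69.091) → (27.470,67.768) → (21.832,64.001) → (18.065,58.363) → (16.742,51.713) → (18.065,45.063) → (21.832,39.425) → (27.470,35.658) → (34.120,34.335) → (40.770,35.658) → (46.408,39.425) → (50.175,45.063) → (51.498,51.713), returning to the start.

Shape 2 is a circle drawn with `<circle>`. Its stroke #ff8800 means cut at S934, F785. After flipping Y the toolpath is (134.396,106.291) → (133.163,112.490) → (129.651,117.746) → (124.395,121.258) → (118.196,122.491) → (111.997,121.258) → (106.741,117.746) → (103.229,112.490) → (101.996,106.291) → (103.229,100.092) → (106.741,94.836) → (111.997,91.324) → (118.196,90.091) → (124.395,91.324) → (129.651,94.836) → (133.163,100.092) → (134.396,106.291), returning to the start.

Shape 3 is a circle drawn with `<circle>`. Its stroke #ff8800 means cut at S934, F785. After flipping Y the toolpath is (136.107,83.599) → (134.248,92.946) → (128.953,100.870) → (121.029,106.165) → (111.682,108.024) → (102.335,106.165) → (94.411,100.870) → (89.116,92.946) → (87.257,83.599) → (89.116,74.252) → (94.411,66.328) → (102.335,61.033) → (111.682,59.174) → (121.029,61.033) → (128.953,66.328) → (134.248,74.252) → (136.107,83.599), returning to the start.

Shape 4 is a line segment drawn with `<line>`. Its stroke #ff8800 means cut at S934, F785. After flipping Y the toolpath is (128.035,70.784) → (36.211,96.227).

G21
G90
G0 X51.498 Y51.713
M4 S259
G01 X50.175 Y58.363 F2755
G01 X46.408 Y64.001
G01 X40.770 Y67.768
G01 X34.120 Y69.091
G01 X27.470 Y67.768
G01 X21.832 Y64.001
G01 X18.065 Y58.363
G01 X16.742 Y51.713
G01 X18.065 Y45.063
G01 X21.832 Y39.425
G01 X27.470 Y35.658
G01 X34.120 Y34.335
G01 X40.770 Y35.658
G01 X46.408 Y39.425
G01 X50.175 Y45.063
G01 X51.498 Y51.713
M5
G0 X134.396 Y106.291
M4 S934
G01 X133.163 Y112.490 F785
G01 X129.651 Y117.746
G01 X124.395 Y121.258
G01 X118.196 Y122.491
G01 X111.997 Y121.258
G01 X106.741 Y117.746
G01 X103.229 Y112.490
G01 X101.996 Y106.291
G01 X103.229 Y100.092
G01 X106.741 Y94.836
G01 X111.997 Y91.324
G01 X118.196 Y90.091
G01 X124.395 Y91.324
G01 X129.651 Y94.836
G01 X133.163 Y100.092
G01 X134.396 Y106.291
M5
G0 X136.107 Y83.599
M4 S934
G01 X134.248 Y92.946 F785
G01 X128.953 Y100.870
G01 X121.029 Y106.165
G01 X111.682 Y108.024
G01 X102.335 Y106.165
G01 X94.411 Y100.870
G01 X89.116 Y92.946
G01 X87.257 Y83.599
G01 X89.116 Y74.252
G01 X94.411 Y66.328
G01 X102.335 Y61.033
G01 X111.682 Y59.174
G01 X121.029 Y61.033
G01 X128.953 Y66.328
G01 X134.248 Y74.252
G01 X136.107 Y83.599
M5
G0 X128.035 Y70.784
M4 S934
G01 X36.211 Y96.227 F785
M5
G0 X0.000 Y0.000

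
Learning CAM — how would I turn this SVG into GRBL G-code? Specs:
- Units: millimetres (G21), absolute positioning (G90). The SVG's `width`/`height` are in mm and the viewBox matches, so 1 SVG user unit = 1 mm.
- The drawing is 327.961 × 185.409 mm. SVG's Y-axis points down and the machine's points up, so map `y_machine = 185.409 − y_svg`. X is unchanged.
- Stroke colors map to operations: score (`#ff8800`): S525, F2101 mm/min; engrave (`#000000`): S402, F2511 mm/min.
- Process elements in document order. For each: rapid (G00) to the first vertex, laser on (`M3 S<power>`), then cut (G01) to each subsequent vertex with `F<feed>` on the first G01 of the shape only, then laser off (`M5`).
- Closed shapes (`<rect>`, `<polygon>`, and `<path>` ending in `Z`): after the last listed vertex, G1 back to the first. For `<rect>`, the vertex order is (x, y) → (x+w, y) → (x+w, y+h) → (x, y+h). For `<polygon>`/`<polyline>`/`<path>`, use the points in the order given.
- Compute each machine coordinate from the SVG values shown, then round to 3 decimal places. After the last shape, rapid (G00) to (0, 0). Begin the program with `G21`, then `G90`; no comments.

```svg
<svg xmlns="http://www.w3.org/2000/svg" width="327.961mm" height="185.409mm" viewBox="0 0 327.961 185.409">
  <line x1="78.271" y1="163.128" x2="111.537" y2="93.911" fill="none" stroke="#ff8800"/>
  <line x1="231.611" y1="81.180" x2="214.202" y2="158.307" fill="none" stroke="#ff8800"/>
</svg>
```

G21
G90
G00 X78.271 Y22.281
M3 S525
G01 X111.537 Y91.498 F2101
M5
G00 X231.611 Y104.229
M3 S525
G01 X214.202 Y27.102 F2101
M5
G00 X0.000 Y0.000

viewBox `0 0 327.961 185.409` with mm width/height → 1 unit = 1 mm. Flip: y_m = 185.409 − y_svg.

**Shape 1** — `<line>` line segment, stroke `#ff8800` → score (S525, F2101). Machine vertices: (78.271,22.281) → (111.537,91.498). Open path.

**Shape 2** — `<line>` line segment, stroke `#ff8800` → score (S525, F2101). Machine vertices: (231.611,104.229) → (214.202,27.102). Open path.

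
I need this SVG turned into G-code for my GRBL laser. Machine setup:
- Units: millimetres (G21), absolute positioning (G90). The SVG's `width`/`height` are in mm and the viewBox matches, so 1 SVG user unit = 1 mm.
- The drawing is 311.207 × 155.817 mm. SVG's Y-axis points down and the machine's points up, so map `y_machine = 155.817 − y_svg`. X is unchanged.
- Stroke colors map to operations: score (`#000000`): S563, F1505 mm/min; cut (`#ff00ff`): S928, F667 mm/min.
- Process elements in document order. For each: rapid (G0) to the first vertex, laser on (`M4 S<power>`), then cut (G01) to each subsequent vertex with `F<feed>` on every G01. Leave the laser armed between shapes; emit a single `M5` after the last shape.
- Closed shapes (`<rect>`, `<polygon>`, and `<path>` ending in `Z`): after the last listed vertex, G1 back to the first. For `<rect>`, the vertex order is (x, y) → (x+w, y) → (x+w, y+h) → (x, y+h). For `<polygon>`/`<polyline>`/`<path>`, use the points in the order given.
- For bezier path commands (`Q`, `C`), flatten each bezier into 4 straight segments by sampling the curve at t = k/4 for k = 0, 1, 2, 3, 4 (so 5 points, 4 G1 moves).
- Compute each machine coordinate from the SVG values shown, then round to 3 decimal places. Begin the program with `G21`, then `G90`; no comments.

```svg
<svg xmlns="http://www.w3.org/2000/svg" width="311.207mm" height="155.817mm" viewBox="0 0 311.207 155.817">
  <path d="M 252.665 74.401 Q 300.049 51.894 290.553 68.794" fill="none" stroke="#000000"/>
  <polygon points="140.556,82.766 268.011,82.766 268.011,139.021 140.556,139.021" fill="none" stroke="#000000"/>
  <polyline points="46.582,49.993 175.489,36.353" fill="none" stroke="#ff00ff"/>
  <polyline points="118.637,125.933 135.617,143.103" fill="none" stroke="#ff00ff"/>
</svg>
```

Since the viewBox matches the mm dimensions, user units are millimetres directly. The only transform is the Y-flip y_m = 155.817 − y_svg.

Shape 1 is a quadratic bezier drawn with `<path>`. Its stroke #000000 means score at S563, F1505. After flipping Y the toolpath is (252.665,81.416) → (272.802,90.207) → (285.829,94.071) → (291.746,93.010) → (290.553,87.023).

Shape 2 is a rectangle drawn with `<polygon>`. Its stroke #000000 means score at S563, F1505. After flipping Y the toolpath is (140.556,73.051) → (268.011,73.051) → (268.011,16.796) → (140.556,16.796) → (140.556,73.051), returning to the start.

Shape 3 is a line segment drawn with `<polyline>`. Its stroke #ff00ff means cut at S928, F667. After flipping Y the toolpath is (46.582,105.824) → (175.489,119.464).

Shape 4 is a line segment drawn with `<polyline>`. Its stroke #ff00ff means cut at S928, F667. After flipping Y the toolpath is (118.637,29.884) → (135.617,12.714).

G21
G90
G0 X252.665 Y81.416
M4 S563
G01 X272.802 Y90.207 F1505
G01 X285.829 Y94.071 F1505
G01 X291.746 Y93.010 F1505
G01 X290.553 Y87.023 F1505
G0 X140.556 Y73.051
M4 S563
G01 X268.011 Y73.051 F1505
G01 X268.011 Y16.796 F1505
G01 X140.556 Y16.796 F1505
G01 X140.556 Y73.051 F1505
G0 X46.582 Y105.824
M4 S928
G01 X175.489 Y119.464 F667
G0 X118.637 Y29.884
M4 S928
G01 X135.617 Y12.714 F667
M5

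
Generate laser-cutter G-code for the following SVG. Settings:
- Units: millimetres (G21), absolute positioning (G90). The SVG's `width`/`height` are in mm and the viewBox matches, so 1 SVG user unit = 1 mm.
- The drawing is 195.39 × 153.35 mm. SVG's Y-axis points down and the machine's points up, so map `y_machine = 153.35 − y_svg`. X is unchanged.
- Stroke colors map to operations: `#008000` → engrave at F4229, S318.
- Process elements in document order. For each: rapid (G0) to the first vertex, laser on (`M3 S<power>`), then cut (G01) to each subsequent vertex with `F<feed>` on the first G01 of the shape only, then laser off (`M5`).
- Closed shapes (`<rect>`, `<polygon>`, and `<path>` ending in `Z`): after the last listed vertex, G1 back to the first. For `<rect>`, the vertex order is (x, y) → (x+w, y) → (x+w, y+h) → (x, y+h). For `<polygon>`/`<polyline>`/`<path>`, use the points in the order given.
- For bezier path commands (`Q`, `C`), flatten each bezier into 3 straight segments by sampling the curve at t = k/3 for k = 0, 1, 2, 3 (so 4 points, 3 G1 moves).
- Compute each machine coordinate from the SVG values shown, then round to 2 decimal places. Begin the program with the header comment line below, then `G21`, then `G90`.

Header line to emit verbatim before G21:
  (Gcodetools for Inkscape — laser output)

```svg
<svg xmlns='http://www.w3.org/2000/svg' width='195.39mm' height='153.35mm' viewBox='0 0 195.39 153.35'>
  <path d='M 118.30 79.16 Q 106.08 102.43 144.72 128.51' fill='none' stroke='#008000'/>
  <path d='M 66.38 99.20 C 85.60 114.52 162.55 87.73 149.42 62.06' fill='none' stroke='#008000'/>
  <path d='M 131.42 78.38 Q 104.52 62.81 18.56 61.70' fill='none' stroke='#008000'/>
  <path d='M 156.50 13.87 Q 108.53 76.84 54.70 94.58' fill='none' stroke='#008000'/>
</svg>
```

viewBox `0 0 195.39 153.35` with mm width/height → 1 unit = 1 mm. Flip: y_m = 153.35 − y_svg.

**Shape 1** — `<path>` quadratic bezier, stroke `#008000` → engrave (S318, F4229). Control points (SVG): P0=(118.30,79.16), P1=(106.08,102.43), P2=(144.72,128.51); sampled at t=k/3. Machine vertices: (118.30,74.19) → (115.80,58.36) → (124.61,41.91) → (144.72,24.84). Open path.

**Shape 2** — `<path>` cubic bezier, stroke `#008000` → engrave (S318, F4229). Control points (SVG): P0=(66.38,99.20), P1=(85.60,114.52), P2=(162.55,87.73), P3=(149.42,62.06); sampled at t=k/3. Machine vertices: (66.38,54.15) → (99.37,51.27) → (138.00,66.85) → (149.42,91.29). Open path.

**Shape 3** — `<path>` quadratic bezier, stroke `#008000` → engrave (S318, F4229). Control points (SVG): P0=(131.42,78.38), P1=(104.52,62.81), P2=(18.56,61.70); sampled at t=k/3. Machine vertices: (131.42,74.97) → (106.92,83.74) → (69.30,89.30) → (18.56,91.65). Open path.

**Shape 4** — `<path>` quadratic bezier, stroke `#008000` → engrave (S318, F4229). Control points (SVG): P0=(156.50,13.87), P1=(108.53,76.84), P2=(54.70,94.58); sampled at t=k/3. Machine vertices: (156.50,139.48) → (123.87,102.53) → (89.94,75.62) → (54.70,58.77). Open path.

(Gcodetools for Inkscape — laser output)
G21
G90
G0 X118.30 Y74.19
M3 S318
G01 X115.80 Y58.36 F4229
G01 X124.61 Y41.91
G01 X144.72 Y24.84
M5
G0 X66.38 Y54.15
M3 S318
G01 X99.37 Y51.27 F4229
G01 X138.00 Y66.85
G01 X149.42 Y91.29
M5
G0 X131.42 Y74.97
M3 S318
G01 X106.92 Y83.74 F4229
G01 X69.30 Y89.30
G01 X18.56 Y91.65
M5
G0 X156.50 Y139.48
M3 S318
G01 X123.87 Y102.53 F4229
G01 X89.94 Y75.62
G01 X54.70 Y58.77
M5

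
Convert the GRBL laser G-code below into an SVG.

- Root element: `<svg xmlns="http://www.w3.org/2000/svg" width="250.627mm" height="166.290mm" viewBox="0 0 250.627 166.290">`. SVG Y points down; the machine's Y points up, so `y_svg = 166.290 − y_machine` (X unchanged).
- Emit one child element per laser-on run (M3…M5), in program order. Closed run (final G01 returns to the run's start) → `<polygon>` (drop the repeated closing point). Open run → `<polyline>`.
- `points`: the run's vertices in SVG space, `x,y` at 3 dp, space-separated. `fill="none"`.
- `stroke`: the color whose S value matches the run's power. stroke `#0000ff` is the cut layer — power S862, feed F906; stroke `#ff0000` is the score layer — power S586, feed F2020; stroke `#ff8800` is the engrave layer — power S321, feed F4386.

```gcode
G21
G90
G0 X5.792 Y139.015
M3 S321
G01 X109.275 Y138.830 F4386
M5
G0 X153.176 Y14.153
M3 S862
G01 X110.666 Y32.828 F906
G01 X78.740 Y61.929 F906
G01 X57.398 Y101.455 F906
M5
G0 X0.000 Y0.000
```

y_svg = 166.290 − y_m.

[1] S321→`#ff8800` (engrave); open run; points: 5.792,27.275 109.275,27.460

[2] S862→`#0000ff` (cut); open run; points: 153.176,152.137 110.666,133.462 78.740,104.361 57.398,64.835

<svg xmlns="http://www.w3.org/2000/svg" width="250.627mm" height="166.290mm" viewBox="0 0 250.627 166.290">
  <polyline points="5.792,27.275 109.275,27.460" fill="none" stroke="#ff8800"/>
  <polyline points="153.176,152.137 110.666,133.462 78.740,104.361 57.398,64.835" fill="none" stroke="#0000ff"/>
</svg>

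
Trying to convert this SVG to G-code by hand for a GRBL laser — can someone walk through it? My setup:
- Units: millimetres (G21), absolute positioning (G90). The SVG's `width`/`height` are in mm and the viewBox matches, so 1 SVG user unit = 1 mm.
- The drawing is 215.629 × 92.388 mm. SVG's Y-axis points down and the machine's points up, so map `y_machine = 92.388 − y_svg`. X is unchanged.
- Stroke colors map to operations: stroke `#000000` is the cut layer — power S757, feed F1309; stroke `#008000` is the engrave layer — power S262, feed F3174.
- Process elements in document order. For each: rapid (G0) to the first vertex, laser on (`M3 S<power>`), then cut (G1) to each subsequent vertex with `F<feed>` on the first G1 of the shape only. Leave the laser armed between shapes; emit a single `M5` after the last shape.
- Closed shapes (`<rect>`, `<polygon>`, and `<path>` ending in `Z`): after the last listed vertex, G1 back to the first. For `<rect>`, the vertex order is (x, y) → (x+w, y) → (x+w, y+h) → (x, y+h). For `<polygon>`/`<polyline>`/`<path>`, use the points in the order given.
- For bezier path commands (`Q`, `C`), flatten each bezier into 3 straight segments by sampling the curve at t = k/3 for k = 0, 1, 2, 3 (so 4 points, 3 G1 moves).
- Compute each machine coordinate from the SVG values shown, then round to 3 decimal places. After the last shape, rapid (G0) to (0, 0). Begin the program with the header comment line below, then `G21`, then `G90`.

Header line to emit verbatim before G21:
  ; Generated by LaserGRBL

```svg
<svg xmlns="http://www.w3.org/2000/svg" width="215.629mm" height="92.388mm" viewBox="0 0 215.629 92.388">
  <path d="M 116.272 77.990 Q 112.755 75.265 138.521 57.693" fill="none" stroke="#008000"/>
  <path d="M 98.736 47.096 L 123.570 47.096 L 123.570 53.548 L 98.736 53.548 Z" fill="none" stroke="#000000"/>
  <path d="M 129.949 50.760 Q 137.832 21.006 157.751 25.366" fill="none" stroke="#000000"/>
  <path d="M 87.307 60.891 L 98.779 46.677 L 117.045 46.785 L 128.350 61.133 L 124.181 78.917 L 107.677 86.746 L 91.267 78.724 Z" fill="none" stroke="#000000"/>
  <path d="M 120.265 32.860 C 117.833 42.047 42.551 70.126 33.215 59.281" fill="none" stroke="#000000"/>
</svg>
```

1 u = 1 mm; y_m = 92.388 − y.

[1] `<path>` quadratic bezier, #008000→engrave S262 F3174: (116.272,14.398) → (117.181,17.864) → (124.597,24.630) → (138.521,34.695)

[2] `<path>` rectangle, #000000→cut S757 F1309: (98.736,45.292) → (123.570,45.292) → (123.570,38.840) → (98.736,38.840) → (98.736,45.292) (closed)

[3] `<path>` quadratic bezier, #000000→cut S757 F1309: (129.949,41.628) → (136.542,57.674) → (145.809,66.138) → (157.751,67.022)

[4] `<path>` regular polygon, #000000→cut S757 F1309: (87.307,31.497) → (98.779,45.711) → (117.045,45.603) → (128.350,31.255) → (124.181,13.471) → (107.677,5.642) → (91.267,13.664) → (87.307,31.497) (closed)

[5] `<path>` cubic bezier, #000000→cut S757 F1309: (120.265,59.528) → (98.690,46.185) → (59.392,33.095) → (33.215,33.107)

; Generated by LaserGRBL
G21
G90
G0 X116.272 Y14.398
M3 S262
G1 X117.181 Y17.864 F3174
G1 X124.597 Y24.630
G1 X138.521 Y34.695
G0 X98.736 Y45.292
M3 S757
G1 X123.570 Y45.292 F1309
G1 X123.570 Y38.840
G1 X98.736 Y38.840
G1 X98.736 Y45.292
G0 X129.949 Y41.628
M3 S757
G1 X136.542 Y57.674 F1309
G1 X145.809 Y66.138
G1 X157.751 Y67.022
G0 X87.307 Y31.497
M3 S757
G1 X98.779 Y45.711 F1309
G1 X117.045 Y45.603
G1 X128.350 Y31.255
G1 X124.181 Y13.471
G1 X107.677 Y5.642
G1 X91.267 Y13.664
G1 X87.307 Y31.497
G0 X120.265 Y59.528
M3 S757
G1 X98.690 Y46.185 F1309
G1 X59.392 Y33.095
G1 X33.215 Y33.107
M5
G0 X0.000 Y0.000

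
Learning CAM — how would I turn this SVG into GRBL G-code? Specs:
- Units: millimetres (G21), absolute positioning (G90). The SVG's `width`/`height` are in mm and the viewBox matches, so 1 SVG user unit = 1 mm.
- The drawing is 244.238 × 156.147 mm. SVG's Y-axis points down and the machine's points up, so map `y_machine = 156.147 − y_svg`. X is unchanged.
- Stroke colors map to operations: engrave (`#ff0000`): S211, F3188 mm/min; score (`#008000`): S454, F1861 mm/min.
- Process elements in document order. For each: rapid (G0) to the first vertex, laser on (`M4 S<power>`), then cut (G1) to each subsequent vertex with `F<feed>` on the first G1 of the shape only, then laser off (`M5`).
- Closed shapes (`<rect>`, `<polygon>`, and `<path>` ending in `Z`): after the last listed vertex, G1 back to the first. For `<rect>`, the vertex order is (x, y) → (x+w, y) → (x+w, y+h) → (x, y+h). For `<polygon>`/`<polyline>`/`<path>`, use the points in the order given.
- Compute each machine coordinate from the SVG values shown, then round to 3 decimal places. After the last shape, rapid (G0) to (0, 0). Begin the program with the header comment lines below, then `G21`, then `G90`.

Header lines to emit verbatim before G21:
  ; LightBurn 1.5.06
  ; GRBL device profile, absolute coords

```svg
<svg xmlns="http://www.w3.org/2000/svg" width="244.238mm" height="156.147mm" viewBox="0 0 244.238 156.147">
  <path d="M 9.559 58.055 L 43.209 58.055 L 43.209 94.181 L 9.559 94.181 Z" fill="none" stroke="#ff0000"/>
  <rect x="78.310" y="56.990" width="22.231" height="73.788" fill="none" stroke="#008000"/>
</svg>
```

; LightBurn 1.5.06
; GRBL device profile, absolute coords
G21
G90
G0 X9.559 Y98.092
M4 S211
G1 X43.209 Y98.092 F3188
G1 X43.209 Y61.966
G1 X9.559 Y61.966
G1 X9.559 Y98.092
M5
G0 X78.310 Y99.157
M4 S454
G1 X100.541 Y99.157 F1861
G1 X100.541 Y25.369
G1 X78.310 Y25.369
G1 X78.310 Y99.157
M5
G0 X0.000 Y0.000

viewBox `0 0 244.238 156.147` with mm width/height → 1 unit = 1 mm. Flip: y_m = 156.147 − y_svg.

**Shape 1** — `<path>` rectangle, stroke `#ff0000` → engrave (S211, F3188). Machine vertices: (9.559,98.092) → (43.209,98.092) → (43.209,61.966) → (9.559,61.966) → (9.559,98.092). Closed: final G1 returns to the first vertex.

**Shape 2** — `<rect>` rectangle, stroke `#008000` → score (S454, F1861). Machine vertices: (78.310,99.157) → (100.541,99.157) → (100.541,25.369) → (78.310,25.369) → (78.310,99.157). Closed: final G1 returns to the first vertex.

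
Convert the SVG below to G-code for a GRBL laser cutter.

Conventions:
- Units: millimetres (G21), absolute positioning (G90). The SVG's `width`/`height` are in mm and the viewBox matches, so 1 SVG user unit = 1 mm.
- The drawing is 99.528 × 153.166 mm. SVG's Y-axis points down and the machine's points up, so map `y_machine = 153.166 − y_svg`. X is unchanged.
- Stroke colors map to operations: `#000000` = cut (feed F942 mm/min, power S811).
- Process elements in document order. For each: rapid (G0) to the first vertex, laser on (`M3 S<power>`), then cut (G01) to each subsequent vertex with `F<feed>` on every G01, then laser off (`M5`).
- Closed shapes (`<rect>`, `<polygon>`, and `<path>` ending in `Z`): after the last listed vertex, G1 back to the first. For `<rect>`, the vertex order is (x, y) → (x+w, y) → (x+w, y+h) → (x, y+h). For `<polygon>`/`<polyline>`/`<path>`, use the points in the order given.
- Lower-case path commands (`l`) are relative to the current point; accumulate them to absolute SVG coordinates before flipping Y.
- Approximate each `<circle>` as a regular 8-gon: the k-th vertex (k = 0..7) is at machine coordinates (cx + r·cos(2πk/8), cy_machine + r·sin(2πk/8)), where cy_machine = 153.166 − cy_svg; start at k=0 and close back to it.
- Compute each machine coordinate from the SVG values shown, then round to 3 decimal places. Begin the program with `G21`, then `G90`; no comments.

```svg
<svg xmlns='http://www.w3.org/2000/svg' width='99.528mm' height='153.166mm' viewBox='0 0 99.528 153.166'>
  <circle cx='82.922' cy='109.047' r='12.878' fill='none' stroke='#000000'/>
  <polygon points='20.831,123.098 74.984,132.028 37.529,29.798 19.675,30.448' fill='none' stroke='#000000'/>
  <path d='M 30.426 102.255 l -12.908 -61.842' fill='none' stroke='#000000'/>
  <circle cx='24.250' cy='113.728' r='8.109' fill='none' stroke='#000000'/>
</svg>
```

G21
G90
G0 X95.800 Y44.119
M3 S811
G01 X92.028 Y53.225 F942
G01 X82.922 Y56.997 F942
G01 X73.816 Y53.225 F942
G01 X70.044 Y44.119 F942
G01 X73.816 Y35.013 F942
G01 X82.922 Y31.241 F942
G01 X92.028 Y35.013 F942
G01 X95.800 Y44.119 F942
M5
G0 X20.831 Y30.068
M3 S811
G01 X74.984 Y21.138 F942
G01 X37.529 Y123.368 F942
G01 X19.675 Y122.718 F942
G01 X20.831 Y30.068 F942
M5
G0 X30.426 Y50.911
M3 S811
G01 X17.518 Y112.753 F942
M5
G0 X32.359 Y39.438
M3 S811
G01 X29.984 Y45.172 F942
G01 X24.250 Y47.547 F942
G01 X18.516 Y45.172 F942
G01 X16.141 Y39.438 F942
G01 X18.516 Y33.704 F942
G01 X24.250 Y31.329 F942
G01 X29.984 Y33.704 F942
G01 X32.359 Y39.438 F942
M5

viewBox `0 0 99.528 153.166` with mm width/height → 1 unit = 1 mm. Flip: y_m = 153.166 − y_svg.

**Shape 1** — `<circle>` circle, stroke `#000000` → cut (S811, F942). Machine vertices: (95.800,44.119) → (92.028,53.225) → (82.922,56.997) → (73.816,53.225) → (70.044,44.119) → (73.816,35.013) → (82.922,31.241) → (92.028,35.013) → (95.800,44.119). Closed: final G1 returns to the first vertex.

**Shape 2** — `<polygon>` closed polygon, stroke `#000000` → cut (S811, F942). Machine vertices: (20.831,30.068) → (74.984,21.138) → (37.529,123.368) → (19.675,122.718) → (20.831,30.068). Closed: final G1 returns to the first vertex.

**Shape 3** — `<path>` line segment, stroke `#000000` → cut (S811, F942). Machine vertices: (30.426,50.911) → (17.518,112.753). Open path.

**Shape 4** — `<circle>` circle, stroke `#000000` → cut (S811, F942). Machine vertices: (32.359,39.438) → (29.984,45.172) → (24.250,47.547) → (18.516,45.172) → (16.141,39.438) → (18.516,33.704) → (24.250,31.329) → (29.984,33.704) → (32.359,39.438). Closed: final G1 returns to the first vertex.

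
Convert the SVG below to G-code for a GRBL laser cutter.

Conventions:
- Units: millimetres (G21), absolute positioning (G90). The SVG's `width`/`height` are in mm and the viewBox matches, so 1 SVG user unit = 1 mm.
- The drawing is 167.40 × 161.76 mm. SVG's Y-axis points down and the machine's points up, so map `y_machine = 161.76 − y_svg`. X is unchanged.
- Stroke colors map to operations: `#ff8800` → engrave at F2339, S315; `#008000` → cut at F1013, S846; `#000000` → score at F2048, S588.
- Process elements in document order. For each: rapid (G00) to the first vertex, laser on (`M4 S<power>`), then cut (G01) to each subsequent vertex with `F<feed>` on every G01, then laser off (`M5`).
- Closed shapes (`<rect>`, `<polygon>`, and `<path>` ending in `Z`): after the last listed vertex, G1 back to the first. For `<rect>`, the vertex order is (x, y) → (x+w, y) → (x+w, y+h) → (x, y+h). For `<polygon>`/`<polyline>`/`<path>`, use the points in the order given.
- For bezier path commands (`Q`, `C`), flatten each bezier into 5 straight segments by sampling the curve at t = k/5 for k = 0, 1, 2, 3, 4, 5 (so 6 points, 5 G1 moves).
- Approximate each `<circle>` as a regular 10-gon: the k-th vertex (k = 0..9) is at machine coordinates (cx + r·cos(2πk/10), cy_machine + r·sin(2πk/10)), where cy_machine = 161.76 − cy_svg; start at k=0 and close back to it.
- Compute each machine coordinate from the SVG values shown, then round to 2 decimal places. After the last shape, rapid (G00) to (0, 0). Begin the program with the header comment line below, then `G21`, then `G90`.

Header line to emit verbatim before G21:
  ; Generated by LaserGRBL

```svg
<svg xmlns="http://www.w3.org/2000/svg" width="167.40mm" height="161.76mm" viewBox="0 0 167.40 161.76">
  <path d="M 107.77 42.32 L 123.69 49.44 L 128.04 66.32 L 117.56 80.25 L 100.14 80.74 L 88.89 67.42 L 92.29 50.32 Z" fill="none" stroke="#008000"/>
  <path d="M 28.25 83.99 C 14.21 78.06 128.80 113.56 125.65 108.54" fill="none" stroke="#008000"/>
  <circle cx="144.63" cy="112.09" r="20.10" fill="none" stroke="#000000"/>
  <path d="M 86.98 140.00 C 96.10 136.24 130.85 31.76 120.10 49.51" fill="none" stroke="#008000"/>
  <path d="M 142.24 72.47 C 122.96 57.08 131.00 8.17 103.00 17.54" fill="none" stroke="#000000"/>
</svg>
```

; Generated by LaserGRBL
G21
G90
G00 X107.77 Y119.44
M4 S846
G01 X123.69 Y112.32 F1013
G01 X128.04 Y95.44 F1013
G01 X117.56 Y81.51 F1013
G01 X100.14 Y81.02 F1013
G01 X88.89 Y94.34 F1013
G01 X92.29 Y111.44 F1013
G01 X107.77 Y119.44 F1013
M5
G00 X28.25 Y77.77
M4 S846
G01 X33.29 Y77.01 F1013
G01 X57.38 Y70.24 F1013
G01 X88.68 Y61.40 F1013
G01 X115.38 Y54.41 F1013
G01 X125.65 Y53.22 F1013
M5
G00 X164.73 Y49.67
M4 S588
G01 X160.89 Y61.48 F2048
G01 X150.84 Y68.79 F2048
G01 X138.42 Y68.79 F2048
G01 X128.37 Y61.48 F2048
G01 X124.53 Y49.67 F2048
G01 X128.37 Y37.86 F2048
G01 X138.42 Y30.55 F2048
G01 X150.84 Y30.55 F2048
G01 X160.89 Y37.86 F2048
G01 X164.73 Y49.67 F2048
M5
G00 X86.98 Y21.76
M4 S846
G01 X94.96 Y34.32 F1013
G01 X105.67 Y60.35 F1013
G01 X115.71 Y89.15 F1013
G01 X121.66 Y110.02 F1013
G01 X120.10 Y112.25 F1013
M5
G00 X142.24 Y89.29
M4 S588
G01 X133.44 Y101.81 F2048
G01 X128.16 Y117.97 F2048
G01 X123.36 Y133.36 F2048
G01 X115.98 Y143.58 F2048
G01 X103.00 Y144.22 F2048
M5
G00 X0.00 Y0.00

1 u = 1 mm; y_m = 161.76 − y.

[1] `<path>` regular polygon, #008000→cut S846 F1013: (107.77,119.44) → (123.69,112.32) → (128.04,95.44) → (117.56,81.51) → (100.14,81.02) → (88.89,94.34) → (92.29,111.44) → (107.77,119.44) (closed)

[2] `<path>` cubic bezier, #008000→cut S846 F1013: (28.25,77.77) → (33.29,77.01) → (57.38,70.24) → (88.68,61.40) → (115.38,54.41) → (125.65,53.22)

[3] `<circle>` circle, #000000→score S588 F2048: (164.73,49.67) → (160.89,61.48) → (150.84,68.79) → (138.42,68.79) → (128.37,61.48) → (124.53,49.67) → (128.37,37.86) → (138.42,30.55) → (150.84,30.55) → (160.89,37.86) → (164.73,49.67) (closed)

[4] `<path>` cubic bezier, #008000→cut S846 F1013: (86.98,21.76) → (94.96,34.32) → (105.67,60.35) → (115.71,89.15) → (121.66,110.02) → (120.10,112.25)

[5] `<path>` cubic bezier, #000000→score S588 F2048: (142.24,89.29) → (133.44,101.81) → (128.16,117.97) → (123.36,133.36) → (115.98,143.58) → (103.00,144.22)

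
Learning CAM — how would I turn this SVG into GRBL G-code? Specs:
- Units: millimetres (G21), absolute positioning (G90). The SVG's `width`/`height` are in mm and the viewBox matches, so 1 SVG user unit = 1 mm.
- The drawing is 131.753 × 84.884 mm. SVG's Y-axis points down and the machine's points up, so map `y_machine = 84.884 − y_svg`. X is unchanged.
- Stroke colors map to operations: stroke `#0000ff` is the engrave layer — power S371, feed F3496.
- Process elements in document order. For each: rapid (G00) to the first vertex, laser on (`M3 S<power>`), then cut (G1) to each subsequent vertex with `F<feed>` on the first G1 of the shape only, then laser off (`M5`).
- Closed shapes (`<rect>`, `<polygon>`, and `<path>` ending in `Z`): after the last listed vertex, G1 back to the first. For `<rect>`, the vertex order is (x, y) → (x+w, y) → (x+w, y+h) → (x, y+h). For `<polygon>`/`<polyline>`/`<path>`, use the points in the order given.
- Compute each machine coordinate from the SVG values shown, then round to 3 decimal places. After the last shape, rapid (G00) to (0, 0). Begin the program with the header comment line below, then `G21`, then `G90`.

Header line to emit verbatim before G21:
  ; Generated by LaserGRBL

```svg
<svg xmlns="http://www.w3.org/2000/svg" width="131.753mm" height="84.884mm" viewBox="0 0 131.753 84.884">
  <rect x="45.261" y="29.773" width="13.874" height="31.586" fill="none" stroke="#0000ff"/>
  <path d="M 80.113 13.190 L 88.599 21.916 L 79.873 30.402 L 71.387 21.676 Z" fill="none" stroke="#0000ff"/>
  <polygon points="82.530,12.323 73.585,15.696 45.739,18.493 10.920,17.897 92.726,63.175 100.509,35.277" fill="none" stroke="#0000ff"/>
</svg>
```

; Generated by LaserGRBL
G21
G90
G00 X45.261 Y55.111
M3 S371
G1 X59.135 Y55.111 F3496
G1 X59.135 Y23.525
G1 X45.261 Y23.525
G1 X45.261 Y55.111
M5
G00 X80.113 Y71.694
M3 S371
G1 X88.599 Y62.968 F3496
G1 X79.873 Y54.482
G1 X71.387 Y63.208
G1 X80.113 Y71.694
M5
G00 X82.530 Y72.561
M3 S371
G1 X73.585 Y69.188 F3496
G1 X45.739 Y66.391
G1 X10.920 Y66.987
G1 X92.726 Y21.709
G1 X100.509 Y49.607
G1 X82.530 Y72.561
M5
G00 X0.000 Y0.000

Since the viewBox matches the mm dimensions, user units are millimetres directly. The only transform is the Y-flip y_m = 84.884 − y_svg.

Shape 1 is a rectangle drawn with `<rect>`. Its stroke #0000ff means engrave at S371, F3496. After flipping Y the toolpath is (45.261,55.111) → (59.135,55.111) → (59.135,23.525) → (45.261,23.525) → (45.261,55.111), returning to the start.

Shape 2 is a regular polygon drawn with `<path>`. Its stroke #0000ff means engrave at S371, F3496. After flipping Y the toolpath is (80.113,71.694) → (88.599,62.968) → (79.873,54.482) → (71.387,63.208) → (80.113,71.694), returning to the start.

Shape 3 is a closed polygon drawn with `<polygon>`. Its stroke #0000ff means engrave at S371, F3496. After flipping Y the toolpath is (82.530,72.561) → (73.585,69.188) → (45.739,66.391) → (10.920,66.987) → (92.726,21.709) → (100.509,49.607) → (82.530,72.561), returning to the start.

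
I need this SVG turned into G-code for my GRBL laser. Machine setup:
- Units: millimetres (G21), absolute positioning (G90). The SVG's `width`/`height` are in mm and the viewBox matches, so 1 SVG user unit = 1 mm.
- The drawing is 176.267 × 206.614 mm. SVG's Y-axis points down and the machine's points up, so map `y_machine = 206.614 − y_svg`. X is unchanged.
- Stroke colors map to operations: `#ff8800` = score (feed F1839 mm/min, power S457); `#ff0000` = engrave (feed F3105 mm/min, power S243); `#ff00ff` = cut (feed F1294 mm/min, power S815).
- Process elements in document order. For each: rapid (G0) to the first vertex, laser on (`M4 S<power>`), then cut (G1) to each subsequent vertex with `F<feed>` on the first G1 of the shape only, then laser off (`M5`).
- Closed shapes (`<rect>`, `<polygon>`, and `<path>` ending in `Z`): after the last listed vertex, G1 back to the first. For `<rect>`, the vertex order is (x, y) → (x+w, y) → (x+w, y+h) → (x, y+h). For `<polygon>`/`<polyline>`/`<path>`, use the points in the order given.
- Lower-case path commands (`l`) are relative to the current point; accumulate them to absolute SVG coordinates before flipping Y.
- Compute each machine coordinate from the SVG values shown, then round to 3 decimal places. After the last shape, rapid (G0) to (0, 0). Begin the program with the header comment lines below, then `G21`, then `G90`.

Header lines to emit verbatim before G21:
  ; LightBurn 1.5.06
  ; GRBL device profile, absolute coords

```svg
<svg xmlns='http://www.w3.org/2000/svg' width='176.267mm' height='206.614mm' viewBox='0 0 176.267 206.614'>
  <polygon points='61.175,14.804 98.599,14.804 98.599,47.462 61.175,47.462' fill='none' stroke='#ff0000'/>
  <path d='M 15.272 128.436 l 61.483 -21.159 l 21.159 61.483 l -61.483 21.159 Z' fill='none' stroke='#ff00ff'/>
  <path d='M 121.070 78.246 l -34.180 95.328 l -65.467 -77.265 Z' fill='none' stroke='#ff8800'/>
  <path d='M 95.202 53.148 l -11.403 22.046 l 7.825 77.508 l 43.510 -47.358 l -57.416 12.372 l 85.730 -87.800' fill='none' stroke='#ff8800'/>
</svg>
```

; LightBurn 1.5.06
; GRBL device profile, absolute coords
G21
G90
G0 X61.175 Y191.810
M4 S243
G1 X98.599 Y191.810 F3105
G1 X98.599 Y159.152
G1 X61.175 Y159.152
G1 X61.175 Y191.810
M5
G0 X15.272 Y78.178
M4 S815
G1 X76.755 Y99.337 F1294
G1 X97.914 Y37.854
G1 X36.431 Y16.695
G1 X15.272 Y78.178
M5
G0 X121.070 Y128.368
M4 S457
G1 X86.890 Y33.040 F1839
G1 X21.423 Y110.305
G1 X121.070 Y128.368
M5
G0 X95.202 Y153.466
M4 S457
G1 X83.799 Y131.420 F1839
G1 X91.624 Y53.912
G1 X135.134 Y101.270
G1 X77.718 Y88.898
G1 X163.448 Y176.698
M5
G0 X0.000 Y0.000

Since the viewBox matches the mm dimensions, user units are millimetres directly. The only transform is the Y-flip y_m = 206.614 − y_svg.

Shape 1 is a rectangle drawn with `<polygon>`. Its stroke #ff0000 means engrave at S243, F3105. After flipping Y the toolpath is (61.175,191.810) → (98.599,191.810) → (98.599,159.152) → (61.175,159.152) → (61.175,191.810), returning to the start.

Shape 2 is a regular polygon drawn with `<path>`. Its stroke #ff00ff means cut at S815, F1294. After flipping Y the toolpath is (15.272,78.178) → (76.755,99.337) → (97.914,37.854) → (36.431,16.695) → (15.272,78.178), returning to the start.

Shape 3 is a regular polygon drawn with `<path>`. Its stroke #ff8800 means score at S457, F1839. After flipping Y the toolpath is (121.070,128.368) → (86.890,33.040) → (21.423,110.305) → (121.070,128.368), returning to the start.

Shape 4 is a open polyline drawn with `<path>`. Its stroke #ff8800 means score at S457, F1839. After flipping Y the toolpath is (95.202,153.466) → (83.799,131.420) → (91.624,53.912) → (135.134,101.270) → (77.718,88.898) → (163.448,176.698).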